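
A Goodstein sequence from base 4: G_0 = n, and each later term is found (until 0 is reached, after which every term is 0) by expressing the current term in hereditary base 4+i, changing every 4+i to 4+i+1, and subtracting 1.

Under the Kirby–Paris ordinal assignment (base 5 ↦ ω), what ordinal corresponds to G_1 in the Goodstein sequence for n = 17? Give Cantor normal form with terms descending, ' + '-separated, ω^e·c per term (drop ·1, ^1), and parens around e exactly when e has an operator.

G_0=17  [base 4] 4^2 + 1  →[4↦5]→  5^2 + 1 = 26  −1 ⇒ G_1=25
G_1=25  [base 5] 5^2  →[5↦6]→  6^2 = 36  −1 ⇒ G_2=35

ω^2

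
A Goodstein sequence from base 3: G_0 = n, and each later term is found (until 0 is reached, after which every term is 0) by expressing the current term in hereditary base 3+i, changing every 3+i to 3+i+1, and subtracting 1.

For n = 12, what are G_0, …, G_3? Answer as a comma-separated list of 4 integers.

[0] 12 ≡ 3^2 + 3 (base 3). Lift 4: 20. −1: 19.
[1] 19 ≡ 4^2 + 3 (base 4). Lift 5: 28. −1: 27.
[2] 27 ≡ 5^2 + 2 (base 5). Lift 6: 38. −1: 37.

12, 19, 27, 37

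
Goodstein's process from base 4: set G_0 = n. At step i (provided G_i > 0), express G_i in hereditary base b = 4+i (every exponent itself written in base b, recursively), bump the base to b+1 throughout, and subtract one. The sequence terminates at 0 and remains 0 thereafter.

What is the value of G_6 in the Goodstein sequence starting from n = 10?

13

base 4: 10 = 2·4 + 2; at 5: 2·5 + 2 = 12; next = 11
base 5: 11 = 2·5 + 1; at 6: 2·6 + 1 = 13; next = 12
base 6: 12 = 2·6; at 7: 2·7 = 14; next = 13
base 7: 13 = 7 + 6; at 8: 8 + 6 = 14; next = 13
base 8: 13 = 8 + 5; at 9: 9 + 5 = 14; next = 13
base 9: 13 = 9 + 4; at 10: 10 + 4 = 14; next = 13
base 10: 13 = 10 + 3; at 11: 11 + 3 = 14; next = 13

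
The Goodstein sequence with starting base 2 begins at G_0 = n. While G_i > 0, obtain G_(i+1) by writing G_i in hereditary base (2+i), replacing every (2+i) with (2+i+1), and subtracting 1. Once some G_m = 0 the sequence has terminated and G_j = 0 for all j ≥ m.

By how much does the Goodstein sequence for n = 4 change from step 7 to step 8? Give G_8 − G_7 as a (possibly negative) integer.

38

step 0: 4 = 2^2; sub 3 for 2: 3^3; = 27; G_1 = 27−1 = 26
step 1: 26 = 2·3^2 + 2·3 + 2; sub 4 for 3: 2·4^2 + 2·4 + 2; = 42; G_2 = 42−1 = 41
step 2: 41 = 2·4^2 + 2·4 + 1; sub 5 for 4: 2·5^2 + 2·5 + 1; = 61; G_3 = 61−1 = 60
step 3: 60 = 2·5^2 + 2·5; sub 6 for 5: 2·6^2 + 2·6; = 84; G_4 = 84−1 = 83
step 4: 83 = 2·6^2 + 6 + 5; sub 7 for 6: 2·7^2 + 7 + 5; = 110; G_5 = 110−1 = 109
step 5: 109 = 2·7^2 + 7 + 4; sub 8 for 7: 2·8^2 + 8 + 4; = 140; G_6 = 140−1 = 139
step 6: 139 = 2·8^2 + 8 + 3; sub 9 for 8: 2·9^2 + 9 + 3; = 174; G_7 = 174−1 = 173
step 7: 173 = 2·9^2 + 9 + 2; sub 10 for 9: 2·10^2 + 10 + 2; = 212; G_8 = 212−1 = 211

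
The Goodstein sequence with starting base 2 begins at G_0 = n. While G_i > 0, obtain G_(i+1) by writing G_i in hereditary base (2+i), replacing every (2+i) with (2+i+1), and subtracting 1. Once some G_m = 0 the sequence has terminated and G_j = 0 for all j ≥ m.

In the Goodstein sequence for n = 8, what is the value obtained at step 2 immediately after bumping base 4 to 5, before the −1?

G_0=8  [base 2] 2^(2 + 1)  →[2↦3]→  3^(3 + 1) = 81  −1 ⇒ G_1=80
G_1=80  [base 3] 2·3^3 + 2·3^2 + 2·3 + 2  →[3↦4]→  2·4^4 + 2·4^2 + 2·4 + 2 = 554  −1 ⇒ G_2=553
G_2=553  [base 4] 2·4^4 + 2·4^2 + 2·4 + 1  →[4↦5]→  2·5^5 + 2·5^2 + 2·5 + 1 = 6311  −1 ⇒ G_3=6310

6311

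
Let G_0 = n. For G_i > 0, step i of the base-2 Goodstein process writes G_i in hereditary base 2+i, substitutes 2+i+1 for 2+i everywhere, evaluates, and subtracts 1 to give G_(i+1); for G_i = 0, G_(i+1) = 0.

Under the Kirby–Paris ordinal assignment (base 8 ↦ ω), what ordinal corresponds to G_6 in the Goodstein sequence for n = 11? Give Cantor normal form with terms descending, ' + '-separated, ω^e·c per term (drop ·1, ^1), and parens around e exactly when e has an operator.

[0] 11 ≡ 2^(2 + 1) + 2 + 1 (base 2). Lift 3: 85. −1: 84.
[1] 84 ≡ 3^(3 + 1) + 3 (base 3). Lift 4: 1028. −1: 1027.
[2] 1027 ≡ 4^(4 + 1) + 3 (base 4). Lift 5: 15628. −1: 15627.
[3] 15627 ≡ 5^(5 + 1) + 2 (base 5). Lift 6: 279938. −1: 279937.
[4] 279937 ≡ 6^(6 + 1) + 1 (base 6). Lift 7: 5764802. −1: 5764801.
[5] 5764801 ≡ 7^(7 + 1) (base 7). Lift 8: 134217728. −1: 134217727.
[6] 134217727 ≡ 7·8^8 + 7·8^7 + 7·8^6 + 7·8^5 + 7·8^4 + 7·8^3 + 7·8^2 + 7·8 + 7 (base 8). Lift 9: 2749609303. −1: 2749609302.

ω^ω·7 + ω^7·7 + ω^6·7 + ω^5·7 + ω^4·7 + ω^3·7 + ω^2·7 + ω·7 + 7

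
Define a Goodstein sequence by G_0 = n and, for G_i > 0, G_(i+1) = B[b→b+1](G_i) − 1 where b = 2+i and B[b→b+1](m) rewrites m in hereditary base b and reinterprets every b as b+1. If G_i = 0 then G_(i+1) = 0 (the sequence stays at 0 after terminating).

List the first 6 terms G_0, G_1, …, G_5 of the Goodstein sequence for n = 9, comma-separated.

G_0 = 9. HB_2(9) = 2^(2 + 1) + 1. Bump = 82. G_1 = 81.
G_1 = 81. HB_3(81) = 3^(3 + 1). Bump = 1024. G_2 = 1023.
G_2 = 1023. HB_4(1023) = 3·4^4 + 3·4^3 + 3·4^2 + 3·4 + 3. Bump = 9843. G_3 = 9842.
G_3 = 9842. HB_5(9842) = 3·5^5 + 3·5^3 + 3·5^2 + 3·5 + 2. Bump = 140744. G_4 = 140743.
G_4 = 140743. HB_6(140743) = 3·6^6 + 3·6^3 + 3·6^2 + 3·6 + 1. Bump = 2471827. G_5 = 2471826.

9, 81, 1023, 9842, 140743, 2471826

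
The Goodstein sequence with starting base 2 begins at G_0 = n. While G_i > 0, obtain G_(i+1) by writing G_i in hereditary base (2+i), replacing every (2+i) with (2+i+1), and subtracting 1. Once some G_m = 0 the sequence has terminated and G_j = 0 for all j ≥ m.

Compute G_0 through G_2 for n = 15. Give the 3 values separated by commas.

15, 111, 1283

G_0 = 15. HB_2(15) = 2^(2 + 1) + 2^2 + 2 + 1. Bump = 112. G_1 = 111.
G_1 = 111. HB_3(111) = 3^(3 + 1) + 3^3 + 3. Bump = 1284. G_2 = 1283.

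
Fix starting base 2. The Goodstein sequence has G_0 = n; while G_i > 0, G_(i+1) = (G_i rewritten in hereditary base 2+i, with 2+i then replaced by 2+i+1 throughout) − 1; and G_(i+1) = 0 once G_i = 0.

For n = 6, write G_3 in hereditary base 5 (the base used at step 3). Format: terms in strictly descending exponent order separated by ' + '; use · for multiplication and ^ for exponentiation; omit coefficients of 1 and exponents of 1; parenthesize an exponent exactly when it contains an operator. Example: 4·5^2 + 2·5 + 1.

5^5

G_0 = 6. HB_2(6) = 2^2 + 2. Bump = 30. G_1 = 29.
G_1 = 29. HB_3(29) = 3^3 + 2. Bump = 258. G_2 = 257.
G_2 = 257. HB_4(257) = 4^4 + 1. Bump = 3126. G_3 = 3125.
G_3 = 3125. HB_5(3125) = 5^5. Bump = 46656. G_4 = 46655.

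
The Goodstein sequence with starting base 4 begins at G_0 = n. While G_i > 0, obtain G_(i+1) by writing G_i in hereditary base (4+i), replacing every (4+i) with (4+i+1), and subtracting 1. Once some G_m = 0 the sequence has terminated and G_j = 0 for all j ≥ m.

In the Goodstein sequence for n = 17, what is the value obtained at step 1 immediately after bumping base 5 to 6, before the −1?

36

(0) 17|_4 = 4^2 + 1 ↦ 5^2 + 1|_5 = 26 ⇒ 25
(1) 25|_5 = 5^2 ↦ 6^2|_6 = 36 ⇒ 35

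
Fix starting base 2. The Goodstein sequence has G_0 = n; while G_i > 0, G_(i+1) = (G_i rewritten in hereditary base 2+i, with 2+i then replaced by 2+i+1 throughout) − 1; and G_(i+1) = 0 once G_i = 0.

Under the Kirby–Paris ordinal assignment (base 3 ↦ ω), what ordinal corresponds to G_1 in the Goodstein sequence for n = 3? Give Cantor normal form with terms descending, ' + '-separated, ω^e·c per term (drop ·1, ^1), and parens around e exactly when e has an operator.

i=0: 3 = 2 + 1 (b=2); 2→3: 3 + 1 = 4; 4−1 = 3
i=1: 3 = 3 (b=3); 3→4: 4 = 4; 4−1 = 3

ω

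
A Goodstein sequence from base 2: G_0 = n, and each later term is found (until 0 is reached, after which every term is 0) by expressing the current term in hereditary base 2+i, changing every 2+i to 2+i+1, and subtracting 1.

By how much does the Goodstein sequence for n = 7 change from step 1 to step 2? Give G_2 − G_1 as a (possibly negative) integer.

229

base 2: 7 = 2^2 + 2 + 1; at 3: 3^3 + 3 + 1 = 31; next = 30
base 3: 30 = 3^3 + 3; at 4: 4^4 + 4 = 260; next = 259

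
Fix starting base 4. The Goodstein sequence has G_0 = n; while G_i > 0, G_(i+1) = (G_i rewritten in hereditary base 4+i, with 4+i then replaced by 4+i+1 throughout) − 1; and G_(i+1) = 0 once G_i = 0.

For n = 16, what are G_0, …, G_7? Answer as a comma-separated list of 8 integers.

16, 24, 27, 30, 33, 36, 39, 41

i=0: 16 = 4^2 (b=4); 4→5: 5^2 = 25; 25−1 = 24
i=1: 24 = 4·5 + 4 (b=5); 5→6: 4·6 + 4 = 28; 28−1 = 27
i=2: 27 = 4·6 + 3 (b=6); 6→7: 4·7 + 3 = 31; 31−1 = 30
i=3: 30 = 4·7 + 2 (b=7); 7→8: 4·8 + 2 = 34; 34−1 = 33
i=4: 33 = 4·8 + 1 (b=8); 8→9: 4·9 + 1 = 37; 37−1 = 36
i=5: 36 = 4·9 (b=9); 9→10: 4·10 = 40; 40−1 = 39
i=6: 39 = 3·10 + 9 (b=10); 10→11: 3·11 + 9 = 42; 42−1 = 41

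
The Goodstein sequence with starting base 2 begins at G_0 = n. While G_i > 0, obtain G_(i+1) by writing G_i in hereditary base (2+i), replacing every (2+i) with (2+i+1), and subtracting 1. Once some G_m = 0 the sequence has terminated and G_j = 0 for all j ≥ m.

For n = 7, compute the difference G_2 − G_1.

229

G_0 = 7. HB_2(7) = 2^2 + 2 + 1. Bump = 31. G_1 = 30.
G_1 = 30. HB_3(30) = 3^3 + 3. Bump = 260. G_2 = 259.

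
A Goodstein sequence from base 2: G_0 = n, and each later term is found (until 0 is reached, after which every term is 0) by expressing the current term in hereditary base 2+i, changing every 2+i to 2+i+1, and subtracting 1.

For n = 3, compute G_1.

3 —HB2→ 2 + 1 —bump→ 3 + 1 = 4 —(−1)→ 3
3 —HB3→ 3 —bump→ 4 = 4 —(−1)→ 3

3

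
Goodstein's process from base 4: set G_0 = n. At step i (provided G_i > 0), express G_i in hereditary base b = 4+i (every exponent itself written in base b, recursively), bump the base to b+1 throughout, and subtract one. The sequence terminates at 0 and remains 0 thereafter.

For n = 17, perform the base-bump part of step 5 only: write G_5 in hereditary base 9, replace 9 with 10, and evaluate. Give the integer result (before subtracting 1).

step 0: 17 = 4^2 + 1; sub 5 for 4: 5^2 + 1; = 26; G_1 = 26−1 = 25
step 1: 25 = 5^2; sub 6 for 5: 6^2; = 36; G_2 = 36−1 = 35
step 2: 35 = 5·6 + 5; sub 7 for 6: 5·7 + 5; = 40; G_3 = 40−1 = 39
step 3: 39 = 5·7 + 4; sub 8 for 7: 5·8 + 4; = 44; G_4 = 44−1 = 43
step 4: 43 = 5·8 + 3; sub 9 for 8: 5·9 + 3; = 48; G_5 = 48−1 = 47
step 5: 47 = 5·9 + 2; sub 10 for 9: 5·10 + 2; = 52; G_6 = 52−1 = 51

52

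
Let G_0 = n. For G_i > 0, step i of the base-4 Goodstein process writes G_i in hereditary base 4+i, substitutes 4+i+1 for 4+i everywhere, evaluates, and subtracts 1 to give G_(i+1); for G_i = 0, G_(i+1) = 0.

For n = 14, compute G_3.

20

(0) 14|_4 = 3·4 + 2 ↦ 3·5 + 2|_5 = 17 ⇒ 16
(1) 16|_5 = 3·5 + 1 ↦ 3·6 + 1|_6 = 19 ⇒ 18
(2) 18|_6 = 3·6 ↦ 3·7|_7 = 21 ⇒ 20
(3) 20|_7 = 2·7 + 6 ↦ 2·8 + 6|_8 = 22 ⇒ 21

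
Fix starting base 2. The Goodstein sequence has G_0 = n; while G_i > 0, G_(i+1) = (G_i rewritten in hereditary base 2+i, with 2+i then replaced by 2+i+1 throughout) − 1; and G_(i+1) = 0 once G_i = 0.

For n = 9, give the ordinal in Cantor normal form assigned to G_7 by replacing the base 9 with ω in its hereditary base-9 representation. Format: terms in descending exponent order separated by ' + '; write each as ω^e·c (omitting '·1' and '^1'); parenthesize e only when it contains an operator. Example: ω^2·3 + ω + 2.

(0) 9|_2 = 2^(2 + 1) + 1 ↦ 3^(3 + 1) + 1|_3 = 82 ⇒ 81
(1) 81|_3 = 3^(3 + 1) ↦ 4^(4 + 1)|_4 = 1024 ⇒ 1023
(2) 1023|_4 = 3·4^4 + 3·4^3 + 3·4^2 + 3·4 + 3 ↦ 3·5^5 + 3·5^3 + 3·5^2 + 3·5 + 3|_5 = 9843 ⇒ 9842
(3) 9842|_5 = 3·5^5 + 3·5^3 + 3·5^2 + 3·5 + 2 ↦ 3·6^6 + 3·6^3 + 3·6^2 + 3·6 + 2|_6 = 140744 ⇒ 140743
(4) 140743|_6 = 3·6^6 + 3·6^3 + 3·6^2 + 3·6 + 1 ↦ 3·7^7 + 3·7^3 + 3·7^2 + 3·7 + 1|_7 = 2471827 ⇒ 2471826
(5) 2471826|_7 = 3·7^7 + 3·7^3 + 3·7^2 + 3·7 ↦ 3·8^8 + 3·8^3 + 3·8^2 + 3·8|_8 = 50333400 ⇒ 50333399
(6) 50333399|_8 = 3·8^8 + 3·8^3 + 3·8^2 + 2·8 + 7 ↦ 3·9^9 + 3·9^3 + 3·9^2 + 2·9 + 7|_9 = 1162263922 ⇒ 1162263921

ω^ω·3 + ω^3·3 + ω^2·3 + ω·2 + 6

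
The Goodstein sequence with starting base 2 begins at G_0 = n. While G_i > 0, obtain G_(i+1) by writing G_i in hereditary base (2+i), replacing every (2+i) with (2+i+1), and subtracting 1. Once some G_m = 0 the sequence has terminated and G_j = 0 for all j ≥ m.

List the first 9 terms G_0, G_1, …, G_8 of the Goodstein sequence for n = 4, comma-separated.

4, 26, 41, 60, 83, 109, 139, 173, 211

i=0: 4 = 2^2 (b=2); 2→3: 3^3 = 27; 27−1 = 26
i=1: 26 = 2·3^2 + 2·3 + 2 (b=3); 3→4: 2·4^2 + 2·4 + 2 = 42; 42−1 = 41
i=2: 41 = 2·4^2 + 2·4 + 1 (b=4); 4→5: 2·5^2 + 2·5 + 1 = 61; 61−1 = 60
i=3: 60 = 2·5^2 + 2·5 (b=5); 5→6: 2·6^2 + 2·6 = 84; 84−1 = 83
i=4: 83 = 2·6^2 + 6 + 5 (b=6); 6→7: 2·7^2 + 7 + 5 = 110; 110−1 = 109
i=5: 109 = 2·7^2 + 7 + 4 (b=7); 7→8: 2·8^2 + 8 + 4 = 140; 140−1 = 139
i=6: 139 = 2·8^2 + 8 + 3 (b=8); 8→9: 2·9^2 + 9 + 3 = 174; 174−1 = 173
i=7: 173 = 2·9^2 + 9 + 2 (b=9); 9→10: 2·10^2 + 10 + 2 = 212; 212−1 = 211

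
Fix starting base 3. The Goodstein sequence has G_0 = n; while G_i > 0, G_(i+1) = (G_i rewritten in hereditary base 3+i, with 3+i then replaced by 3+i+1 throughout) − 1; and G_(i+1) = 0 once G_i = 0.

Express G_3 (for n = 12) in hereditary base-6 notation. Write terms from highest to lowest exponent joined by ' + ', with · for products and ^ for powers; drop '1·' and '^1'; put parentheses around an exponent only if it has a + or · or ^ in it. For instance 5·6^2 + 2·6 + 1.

6^2 + 1

base 3: 12 = 3^2 + 3; at 4: 4^2 + 4 = 20; next = 19
base 4: 19 = 4^2 + 3; at 5: 5^2 + 3 = 28; next = 27
base 5: 27 = 5^2 + 2; at 6: 6^2 + 2 = 38; next = 37
base 6: 37 = 6^2 + 1; at 7: 7^2 + 1 = 50; next = 49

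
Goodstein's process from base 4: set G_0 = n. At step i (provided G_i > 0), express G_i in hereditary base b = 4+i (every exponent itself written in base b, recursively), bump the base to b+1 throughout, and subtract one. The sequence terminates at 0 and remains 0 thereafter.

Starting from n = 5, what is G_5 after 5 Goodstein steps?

base 4: 5 = 4 + 1; at 5: 5 + 1 = 6; next = 5
base 5: 5 = 5; at 6: 6 = 6; next = 5
base 6: 5 = 5; at 7: 5 = 5; next = 4
base 7: 4 = 4; at 8: 4 = 4; next = 3
base 8: 3 = 3; at 9: 3 = 3; next = 2

2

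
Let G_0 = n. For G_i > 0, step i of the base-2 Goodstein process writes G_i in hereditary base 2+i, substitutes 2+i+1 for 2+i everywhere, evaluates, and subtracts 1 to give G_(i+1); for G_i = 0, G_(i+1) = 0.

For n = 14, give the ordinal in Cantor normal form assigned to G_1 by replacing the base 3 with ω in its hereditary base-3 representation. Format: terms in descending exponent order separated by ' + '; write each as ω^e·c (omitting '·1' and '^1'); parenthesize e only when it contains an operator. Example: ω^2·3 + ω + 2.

ω^(ω + 1) + ω^ω + 2

G_0=14  [base 2] 2^(2 + 1) + 2^2 + 2  →[2↦3]→  3^(3 + 1) + 3^3 + 3 = 111  −1 ⇒ G_1=110
G_1=110  [base 3] 3^(3 + 1) + 3^3 + 2  →[3↦4]→  4^(4 + 1) + 4^4 + 2 = 1282  −1 ⇒ G_2=1281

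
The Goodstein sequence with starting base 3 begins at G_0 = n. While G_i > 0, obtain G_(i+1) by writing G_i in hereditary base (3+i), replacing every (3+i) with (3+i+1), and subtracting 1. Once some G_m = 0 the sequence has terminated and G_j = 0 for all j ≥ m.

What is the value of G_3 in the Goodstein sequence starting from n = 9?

19

(0) 9|_3 = 3^2 ↦ 4^2|_4 = 16 ⇒ 15
(1) 15|_4 = 3·4 + 3 ↦ 3·5 + 3|_5 = 18 ⇒ 17
(2) 17|_5 = 3·5 + 2 ↦ 3·6 + 2|_6 = 20 ⇒ 19
(3) 19|_6 = 3·6 + 1 ↦ 3·7 + 1|_7 = 22 ⇒ 21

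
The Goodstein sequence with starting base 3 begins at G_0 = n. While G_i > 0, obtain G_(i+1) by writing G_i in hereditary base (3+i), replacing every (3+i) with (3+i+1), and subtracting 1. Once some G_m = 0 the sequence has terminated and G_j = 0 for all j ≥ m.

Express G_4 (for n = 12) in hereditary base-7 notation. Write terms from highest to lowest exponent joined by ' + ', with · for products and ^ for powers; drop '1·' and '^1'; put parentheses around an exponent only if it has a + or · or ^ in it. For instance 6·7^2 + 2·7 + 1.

7^2

G_0 = 12. HB_3(12) = 3^2 + 3. Bump = 20. G_1 = 19.
G_1 = 19. HB_4(19) = 4^2 + 3. Bump = 28. G_2 = 27.
G_2 = 27. HB_5(27) = 5^2 + 2. Bump = 38. G_3 = 37.
G_3 = 37. HB_6(37) = 6^2 + 1. Bump = 50. G_4 = 49.
G_4 = 49. HB_7(49) = 7^2. Bump = 64. G_5 = 63.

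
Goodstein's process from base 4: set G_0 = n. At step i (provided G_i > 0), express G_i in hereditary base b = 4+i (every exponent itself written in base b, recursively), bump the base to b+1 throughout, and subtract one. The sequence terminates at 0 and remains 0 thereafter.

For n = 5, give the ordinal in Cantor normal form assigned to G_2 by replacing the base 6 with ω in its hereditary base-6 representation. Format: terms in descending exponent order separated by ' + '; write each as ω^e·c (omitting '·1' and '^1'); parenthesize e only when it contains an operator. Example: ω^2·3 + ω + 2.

base 4: 5 = 4 + 1; at 5: 5 + 1 = 6; next = 5
base 5: 5 = 5; at 6: 6 = 6; next = 5
base 6: 5 = 5; at 7: 5 = 5; next = 4

5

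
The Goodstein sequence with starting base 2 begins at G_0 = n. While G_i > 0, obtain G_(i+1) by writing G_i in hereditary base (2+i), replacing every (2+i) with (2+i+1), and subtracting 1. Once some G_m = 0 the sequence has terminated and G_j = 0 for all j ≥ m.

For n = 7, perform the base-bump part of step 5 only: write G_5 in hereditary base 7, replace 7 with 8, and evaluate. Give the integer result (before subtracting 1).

7 —HB2→ 2^2 + 2 + 1 —bump→ 3^3 + 3 + 1 = 31 —(−1)→ 30
30 —HB3→ 3^3 + 3 —bump→ 4^4 + 4 = 260 —(−1)→ 259
259 —HB4→ 4^4 + 3 —bump→ 5^5 + 3 = 3128 —(−1)→ 3127
3127 —HB5→ 5^5 + 2 —bump→ 6^6 + 2 = 46658 —(−1)→ 46657
46657 —HB6→ 6^6 + 1 —bump→ 7^7 + 1 = 823544 —(−1)→ 823543
823543 —HB7→ 7^7 —bump→ 8^8 = 16777216 —(−1)→ 16777215

16777216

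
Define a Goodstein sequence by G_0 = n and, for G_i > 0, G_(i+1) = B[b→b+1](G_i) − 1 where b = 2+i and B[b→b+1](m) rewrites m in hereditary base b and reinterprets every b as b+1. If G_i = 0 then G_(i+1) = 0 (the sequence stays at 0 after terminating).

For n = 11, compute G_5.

5764801

G_0 = 11. HB_2(11) = 2^(2 + 1) + 2 + 1. Bump = 85. G_1 = 84.
G_1 = 84. HB_3(84) = 3^(3 + 1) + 3. Bump = 1028. G_2 = 1027.
G_2 = 1027. HB_4(1027) = 4^(4 + 1) + 3. Bump = 15628. G_3 = 15627.
G_3 = 15627. HB_5(15627) = 5^(5 + 1) + 2. Bump = 279938. G_4 = 279937.
G_4 = 279937. HB_6(279937) = 6^(6 + 1) + 1. Bump = 5764802. G_5 = 5764801.
G_5 = 5764801. HB_7(5764801) = 7^(7 + 1). Bump = 134217728. G_6 = 134217727.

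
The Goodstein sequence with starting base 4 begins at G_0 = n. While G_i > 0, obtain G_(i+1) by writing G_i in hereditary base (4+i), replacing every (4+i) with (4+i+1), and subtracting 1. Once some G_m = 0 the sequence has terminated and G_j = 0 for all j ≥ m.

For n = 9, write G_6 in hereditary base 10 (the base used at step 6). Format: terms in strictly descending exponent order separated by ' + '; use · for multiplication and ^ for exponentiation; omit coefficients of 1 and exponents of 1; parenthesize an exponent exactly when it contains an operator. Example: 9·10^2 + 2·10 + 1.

10 + 1

i=0: 9 = 2·4 + 1 (b=4); 4→5: 2·5 + 1 = 11; 11−1 = 10
i=1: 10 = 2·5 (b=5); 5→6: 2·6 = 12; 12−1 = 11
i=2: 11 = 6 + 5 (b=6); 6→7: 7 + 5 = 12; 12−1 = 11
i=3: 11 = 7 + 4 (b=7); 7→8: 8 + 4 = 12; 12−1 = 11
i=4: 11 = 8 + 3 (b=8); 8→9: 9 + 3 = 12; 12−1 = 11
i=5: 11 = 9 + 2 (b=9); 9→10: 10 + 2 = 12; 12−1 = 11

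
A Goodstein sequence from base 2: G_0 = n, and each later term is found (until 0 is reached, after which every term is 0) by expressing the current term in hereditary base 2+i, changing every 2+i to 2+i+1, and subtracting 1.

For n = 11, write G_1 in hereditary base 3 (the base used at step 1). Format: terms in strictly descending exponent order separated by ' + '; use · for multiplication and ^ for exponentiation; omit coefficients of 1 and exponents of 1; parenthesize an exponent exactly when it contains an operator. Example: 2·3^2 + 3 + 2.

step 0: 11 = 2^(2 + 1) + 2 + 1; sub 3 for 2: 3^(3 + 1) + 3 + 1; = 85; G_1 = 85−1 = 84
step 1: 84 = 3^(3 + 1) + 3; sub 4 for 3: 4^(4 + 1) + 4; = 1028; G_2 = 1028−1 = 1027

3^(3 + 1) + 3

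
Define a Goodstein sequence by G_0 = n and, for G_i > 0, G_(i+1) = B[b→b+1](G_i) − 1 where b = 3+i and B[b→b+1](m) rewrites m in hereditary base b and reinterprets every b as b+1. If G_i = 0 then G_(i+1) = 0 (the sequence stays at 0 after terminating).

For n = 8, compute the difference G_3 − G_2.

1

base 3: 8 = 2·3 + 2; at 4: 2·4 + 2 = 10; next = 9
base 4: 9 = 2·4 + 1; at 5: 2·5 + 1 = 11; next = 10
base 5: 10 = 2·5; at 6: 2·6 = 12; next = 11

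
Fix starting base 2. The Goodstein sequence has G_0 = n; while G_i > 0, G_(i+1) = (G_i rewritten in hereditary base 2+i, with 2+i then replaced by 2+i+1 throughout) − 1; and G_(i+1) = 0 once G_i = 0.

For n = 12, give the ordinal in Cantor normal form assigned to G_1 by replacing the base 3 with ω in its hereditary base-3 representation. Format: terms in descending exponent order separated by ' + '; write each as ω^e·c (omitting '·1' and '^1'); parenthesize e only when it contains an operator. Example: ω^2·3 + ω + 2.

ω^(ω + 1) + ω^2·2 + ω·2 + 2

i=0: 12 = 2^(2 + 1) + 2^2 (b=2); 2→3: 3^(3 + 1) + 3^3 = 108; 108−1 = 107
i=1: 107 = 3^(3 + 1) + 2·3^2 + 2·3 + 2 (b=3); 3→4: 4^(4 + 1) + 2·4^2 + 2·4 + 2 = 1066; 1066−1 = 1065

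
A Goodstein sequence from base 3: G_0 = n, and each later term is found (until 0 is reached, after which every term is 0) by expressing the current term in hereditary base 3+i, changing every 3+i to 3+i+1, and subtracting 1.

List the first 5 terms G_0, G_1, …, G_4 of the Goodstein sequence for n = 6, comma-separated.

6, 7, 7, 7, 7

step 0: 6 = 2·3; sub 4 for 3: 2·4; = 8; G_1 = 8−1 = 7
step 1: 7 = 4 + 3; sub 5 for 4: 5 + 3; = 8; G_2 = 8−1 = 7
step 2: 7 = 5 + 2; sub 6 for 5: 6 + 2; = 8; G_3 = 8−1 = 7
step 3: 7 = 6 + 1; sub 7 for 6: 7 + 1; = 8; G_4 = 8−1 = 7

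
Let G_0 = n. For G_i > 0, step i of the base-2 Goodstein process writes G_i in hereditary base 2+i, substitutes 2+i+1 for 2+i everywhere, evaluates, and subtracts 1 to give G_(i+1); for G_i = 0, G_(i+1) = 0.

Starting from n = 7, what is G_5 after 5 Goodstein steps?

823543

step 0: 7 = 2^2 + 2 + 1; sub 3 for 2: 3^3 + 3 + 1; = 31; G_1 = 31−1 = 30
step 1: 30 = 3^3 + 3; sub 4 for 3: 4^4 + 4; = 260; G_2 = 260−1 = 259
step 2: 259 = 4^4 + 3; sub 5 for 4: 5^5 + 3; = 3128; G_3 = 3128−1 = 3127
step 3: 3127 = 5^5 + 2; sub 6 for 5: 6^6 + 2; = 46658; G_4 = 46658−1 = 46657
step 4: 46657 = 6^6 + 1; sub 7 for 6: 7^7 + 1; = 823544; G_5 = 823544−1 = 823543
step 5: 823543 = 7^7; sub 8 for 7: 8^8; = 16777216; G_6 = 16777216−1 = 16777215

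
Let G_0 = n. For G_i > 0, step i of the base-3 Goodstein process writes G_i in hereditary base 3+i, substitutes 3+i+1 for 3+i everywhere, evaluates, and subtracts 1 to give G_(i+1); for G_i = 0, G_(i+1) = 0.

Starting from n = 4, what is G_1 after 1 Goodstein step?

G_0 = 4. HB_3(4) = 3 + 1. Bump = 5. G_1 = 4.
G_1 = 4. HB_4(4) = 4. Bump = 5. G_2 = 4.

4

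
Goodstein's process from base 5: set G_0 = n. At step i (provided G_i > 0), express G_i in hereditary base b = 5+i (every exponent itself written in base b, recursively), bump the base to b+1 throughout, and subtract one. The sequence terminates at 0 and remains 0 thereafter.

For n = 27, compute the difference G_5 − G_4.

27 —HB5→ 5^2 + 2 —bump→ 6^2 + 2 = 38 —(−1)→ 37
37 —HB6→ 6^2 + 1 —bump→ 7^2 + 1 = 50 —(−1)→ 49
49 —HB7→ 7^2 —bump→ 8^2 = 64 —(−1)→ 63
63 —HB8→ 7·8 + 7 —bump→ 7·9 + 7 = 70 —(−1)→ 69
69 —HB9→ 7·9 + 6 —bump→ 7·10 + 6 = 76 —(−1)→ 75

6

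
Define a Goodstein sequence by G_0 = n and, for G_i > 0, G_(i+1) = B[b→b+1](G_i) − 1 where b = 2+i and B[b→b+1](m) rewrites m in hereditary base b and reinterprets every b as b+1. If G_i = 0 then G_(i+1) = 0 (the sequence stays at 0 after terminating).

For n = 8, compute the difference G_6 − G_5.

G_0=8  [base 2] 2^(2 + 1)  →[2↦3]→  3^(3 + 1) = 81  −1 ⇒ G_1=80
G_1=80  [base 3] 2·3^3 + 2·3^2 + 2·3 + 2  →[3↦4]→  2·4^4 + 2·4^2 + 2·4 + 2 = 554  −1 ⇒ G_2=553
G_2=553  [base 4] 2·4^4 + 2·4^2 + 2·4 + 1  →[4↦5]→  2·5^5 + 2·5^2 + 2·5 + 1 = 6311  −1 ⇒ G_3=6310
G_3=6310  [base 5] 2·5^5 + 2·5^2 + 2·5  →[5↦6]→  2·6^6 + 2·6^2 + 2·6 = 93396  −1 ⇒ G_4=93395
G_4=93395  [base 6] 2·6^6 + 2·6^2 + 6 + 5  →[6↦7]→  2·7^7 + 2·7^2 + 7 + 5 = 1647196  −1 ⇒ G_5=1647195
G_5=1647195  [base 7] 2·7^7 + 2·7^2 + 7 + 4  →[7↦8]→  2·8^8 + 2·8^2 + 8 + 4 = 33554572  −1 ⇒ G_6=33554571

31907376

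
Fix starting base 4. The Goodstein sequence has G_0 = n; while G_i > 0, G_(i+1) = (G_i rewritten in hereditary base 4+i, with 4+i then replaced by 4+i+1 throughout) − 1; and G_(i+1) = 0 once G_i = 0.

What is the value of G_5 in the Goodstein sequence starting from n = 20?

81

20 —HB4→ 4^2 + 4 —bump→ 5^2 + 5 = 30 —(−1)→ 29
29 —HB5→ 5^2 + 4 —bump→ 6^2 + 4 = 40 —(−1)→ 39
39 —HB6→ 6^2 + 3 —bump→ 7^2 + 3 = 52 —(−1)→ 51
51 —HB7→ 7^2 + 2 —bump→ 8^2 + 2 = 66 —(−1)→ 65
65 —HB8→ 8^2 + 1 —bump→ 9^2 + 1 = 82 —(−1)→ 81
81 —HB9→ 9^2 —bump→ 10^2 = 100 —(−1)→ 99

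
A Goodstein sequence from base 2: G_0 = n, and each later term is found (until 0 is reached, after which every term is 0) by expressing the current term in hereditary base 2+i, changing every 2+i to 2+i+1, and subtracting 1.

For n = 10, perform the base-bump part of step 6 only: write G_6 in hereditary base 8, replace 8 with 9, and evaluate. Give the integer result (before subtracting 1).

1937434593

base 2: 10 = 2^(2 + 1) + 2; at 3: 3^(3 + 1) + 3 = 84; next = 83
base 3: 83 = 3^(3 + 1) + 2; at 4: 4^(4 + 1) + 2 = 1026; next = 1025
base 4: 1025 = 4^(4 + 1) + 1; at 5: 5^(5 + 1) + 1 = 15626; next = 15625
base 5: 15625 = 5^(5 + 1); at 6: 6^(6 + 1) = 279936; next = 279935
base 6: 279935 = 5·6^6 + 5·6^5 + 5·6^4 + 5·6^3 + 5·6^2 + 5·6 + 5; at 7: 5·7^7 + 5·7^5 + 5·7^4 + 5·7^3 + 5·7^2 + 5·7 + 5 = 4215755; next = 4215754
base 7: 4215754 = 5·7^7 + 5·7^5 + 5·7^4 + 5·7^3 + 5·7^2 + 5·7 + 4; at 8: 5·8^8 + 5·8^5 + 5·8^4 + 5·8^3 + 5·8^2 + 5·8 + 4 = 84073324; next = 84073323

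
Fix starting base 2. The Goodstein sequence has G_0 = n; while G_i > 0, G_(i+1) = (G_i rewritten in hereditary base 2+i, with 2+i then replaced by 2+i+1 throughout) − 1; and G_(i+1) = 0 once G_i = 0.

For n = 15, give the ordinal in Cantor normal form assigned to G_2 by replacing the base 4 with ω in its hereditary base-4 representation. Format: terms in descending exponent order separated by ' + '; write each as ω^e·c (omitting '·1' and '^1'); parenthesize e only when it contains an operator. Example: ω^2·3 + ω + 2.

base 2: 15 = 2^(2 + 1) + 2^2 + 2 + 1; at 3: 3^(3 + 1) + 3^3 + 3 + 1 = 112; next = 111
base 3: 111 = 3^(3 + 1) + 3^3 + 3; at 4: 4^(4 + 1) + 4^4 + 4 = 1284; next = 1283
base 4: 1283 = 4^(4 + 1) + 4^4 + 3; at 5: 5^(5 + 1) + 5^5 + 3 = 18753; next = 18752

ω^(ω + 1) + ω^ω + 3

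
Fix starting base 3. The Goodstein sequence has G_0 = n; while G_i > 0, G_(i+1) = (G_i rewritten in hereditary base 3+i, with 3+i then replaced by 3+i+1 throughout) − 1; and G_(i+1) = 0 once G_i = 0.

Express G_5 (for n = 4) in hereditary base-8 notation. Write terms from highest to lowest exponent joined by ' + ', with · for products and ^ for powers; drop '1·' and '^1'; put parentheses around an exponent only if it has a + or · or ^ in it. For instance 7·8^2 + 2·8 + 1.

1

4 —HB3→ 3 + 1 —bump→ 4 + 1 = 5 —(−1)→ 4
4 —HB4→ 4 —bump→ 5 = 5 —(−1)→ 4
4 —HB5→ 4 —bump→ 4 = 4 —(−1)→ 3
3 —HB6→ 3 —bump→ 3 = 3 —(−1)→ 2
2 —HB7→ 2 —bump→ 2 = 2 —(−1)→ 1
1 —HB8→ 1 —bump→ 1 = 1 —(−1)→ 0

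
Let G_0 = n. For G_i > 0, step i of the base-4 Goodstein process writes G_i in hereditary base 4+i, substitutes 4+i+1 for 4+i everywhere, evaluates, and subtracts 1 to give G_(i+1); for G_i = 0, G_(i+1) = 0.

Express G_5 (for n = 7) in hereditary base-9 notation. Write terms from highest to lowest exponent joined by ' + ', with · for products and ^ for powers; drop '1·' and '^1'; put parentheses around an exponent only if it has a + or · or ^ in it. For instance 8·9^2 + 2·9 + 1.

base 4: 7 = 4 + 3; at 5: 5 + 3 = 8; next = 7
base 5: 7 = 5 + 2; at 6: 6 + 2 = 8; next = 7
base 6: 7 = 6 + 1; at 7: 7 + 1 = 8; next = 7
base 7: 7 = 7; at 8: 8 = 8; next = 7
base 8: 7 = 7; at 9: 7 = 7; next = 6
base 9: 6 = 6; at 10: 6 = 6; next = 5

6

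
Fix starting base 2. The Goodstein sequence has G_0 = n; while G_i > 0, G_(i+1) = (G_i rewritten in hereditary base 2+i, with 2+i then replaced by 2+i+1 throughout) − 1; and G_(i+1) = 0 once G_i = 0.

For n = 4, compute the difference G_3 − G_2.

step 0: 4 = 2^2; sub 3 for 2: 3^3; = 27; G_1 = 27−1 = 26
step 1: 26 = 2·3^2 + 2·3 + 2; sub 4 for 3: 2·4^2 + 2·4 + 2; = 42; G_2 = 42−1 = 41
step 2: 41 = 2·4^2 + 2·4 + 1; sub 5 for 4: 2·5^2 + 2·5 + 1; = 61; G_3 = 61−1 = 60

19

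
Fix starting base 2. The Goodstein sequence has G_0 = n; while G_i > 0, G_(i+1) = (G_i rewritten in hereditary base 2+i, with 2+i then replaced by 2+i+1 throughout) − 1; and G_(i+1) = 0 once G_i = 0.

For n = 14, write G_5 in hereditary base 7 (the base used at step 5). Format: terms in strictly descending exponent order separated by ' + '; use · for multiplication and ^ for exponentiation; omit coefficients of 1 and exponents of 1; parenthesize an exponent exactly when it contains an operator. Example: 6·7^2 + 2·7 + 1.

step 0: 14 = 2^(2 + 1) + 2^2 + 2; sub 3 for 2: 3^(3 + 1) + 3^3 + 3; = 111; G_1 = 111−1 = 110
step 1: 110 = 3^(3 + 1) + 3^3 + 2; sub 4 for 3: 4^(4 + 1) + 4^4 + 2; = 1282; G_2 = 1282−1 = 1281
step 2: 1281 = 4^(4 + 1) + 4^4 + 1; sub 5 for 4: 5^(5 + 1) + 5^5 + 1; = 18751; G_3 = 18751−1 = 18750
step 3: 18750 = 5^(5 + 1) + 5^5; sub 6 for 5: 6^(6 + 1) + 6^6; = 326592; G_4 = 326592−1 = 326591
step 4: 326591 = 6^(6 + 1) + 5·6^5 + 5·6^4 + 5·6^3 + 5·6^2 + 5·6 + 5; sub 7 for 6: 7^(7 + 1) + 5·7^5 + 5·7^4 + 5·7^3 + 5·7^2 + 5·7 + 5; = 5862841; G_5 = 5862841−1 = 5862840
step 5: 5862840 = 7^(7 + 1) + 5·7^5 + 5·7^4 + 5·7^3 + 5·7^2 + 5·7 + 4; sub 8 for 7: 8^(8 + 1) + 5·8^5 + 5·8^4 + 5·8^3 + 5·8^2 + 5·8 + 4; = 134404972; G_6 = 134404972−1 = 134404971

7^(7 + 1) + 5·7^5 + 5·7^4 + 5·7^3 + 5·7^2 + 5·7 + 4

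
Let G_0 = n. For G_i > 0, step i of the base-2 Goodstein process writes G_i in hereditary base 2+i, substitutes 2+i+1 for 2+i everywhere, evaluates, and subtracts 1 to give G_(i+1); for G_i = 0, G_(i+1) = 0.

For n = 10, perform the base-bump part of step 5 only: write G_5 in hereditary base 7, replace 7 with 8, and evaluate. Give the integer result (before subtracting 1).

84073324

base 2: 10 = 2^(2 + 1) + 2; at 3: 3^(3 + 1) + 3 = 84; next = 83
base 3: 83 = 3^(3 + 1) + 2; at 4: 4^(4 + 1) + 2 = 1026; next = 1025
base 4: 1025 = 4^(4 + 1) + 1; at 5: 5^(5 + 1) + 1 = 15626; next = 15625
base 5: 15625 = 5^(5 + 1); at 6: 6^(6 + 1) = 279936; next = 279935
base 6: 279935 = 5·6^6 + 5·6^5 + 5·6^4 + 5·6^3 + 5·6^2 + 5·6 + 5; at 7: 5·7^7 + 5·7^5 + 5·7^4 + 5·7^3 + 5·7^2 + 5·7 + 5 = 4215755; next = 4215754
base 7: 4215754 = 5·7^7 + 5·7^5 + 5·7^4 + 5·7^3 + 5·7^2 + 5·7 + 4; at 8: 5·8^8 + 5·8^5 + 5·8^4 + 5·8^3 + 5·8^2 + 5·8 + 4 = 84073324; next = 84073323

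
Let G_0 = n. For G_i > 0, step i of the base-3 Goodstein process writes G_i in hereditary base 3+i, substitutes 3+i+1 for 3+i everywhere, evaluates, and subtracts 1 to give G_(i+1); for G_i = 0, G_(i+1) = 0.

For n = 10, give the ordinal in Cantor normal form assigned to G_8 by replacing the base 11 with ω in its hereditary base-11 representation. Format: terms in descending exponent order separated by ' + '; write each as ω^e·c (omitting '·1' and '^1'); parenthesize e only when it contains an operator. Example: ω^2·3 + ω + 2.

ω·3 + 8

step 0: 10 = 3^2 + 1; sub 4 for 3: 4^2 + 1; = 17; G_1 = 17−1 = 16
step 1: 16 = 4^2; sub 5 for 4: 5^2; = 25; G_2 = 25−1 = 24
step 2: 24 = 4·5 + 4; sub 6 for 5: 4·6 + 4; = 28; G_3 = 28−1 = 27
step 3: 27 = 4·6 + 3; sub 7 for 6: 4·7 + 3; = 31; G_4 = 31−1 = 30
step 4: 30 = 4·7 + 2; sub 8 for 7: 4·8 + 2; = 34; G_5 = 34−1 = 33
step 5: 33 = 4·8 + 1; sub 9 for 8: 4·9 + 1; = 37; G_6 = 37−1 = 36
step 6: 36 = 4·9; sub 10 for 9: 4·10; = 40; G_7 = 40−1 = 39
step 7: 39 = 3·10 + 9; sub 11 for 10: 3·11 + 9; = 42; G_8 = 42−1 = 41
step 8: 41 = 3·11 + 8; sub 12 for 11: 3·12 + 8; = 44; G_9 = 44−1 = 43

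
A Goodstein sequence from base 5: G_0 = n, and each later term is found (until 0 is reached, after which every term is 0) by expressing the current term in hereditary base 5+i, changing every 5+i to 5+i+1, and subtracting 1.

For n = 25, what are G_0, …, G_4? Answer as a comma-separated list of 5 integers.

25 —HB5→ 5^2 —bump→ 6^2 = 36 —(−1)→ 35
35 —HB6→ 5·6 + 5 —bump→ 5·7 + 5 = 40 —(−1)→ 39
39 —HB7→ 5·7 + 4 —bump→ 5·8 + 4 = 44 —(−1)→ 43
43 —HB8→ 5·8 + 3 —bump→ 5·9 + 3 = 48 —(−1)→ 47

25, 35, 39, 43, 47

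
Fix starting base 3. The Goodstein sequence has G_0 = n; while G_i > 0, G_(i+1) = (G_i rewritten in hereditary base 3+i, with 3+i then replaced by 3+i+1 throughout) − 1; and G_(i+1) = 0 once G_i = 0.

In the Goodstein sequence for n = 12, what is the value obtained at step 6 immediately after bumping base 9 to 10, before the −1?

76

G_0=12  [base 3] 3^2 + 3  →[3↦4]→  4^2 + 4 = 20  −1 ⇒ G_1=19
G_1=19  [base 4] 4^2 + 3  →[4↦5]→  5^2 + 3 = 28  −1 ⇒ G_2=27
G_2=27  [base 5] 5^2 + 2  →[5↦6]→  6^2 + 2 = 38  −1 ⇒ G_3=37
G_3=37  [base 6] 6^2 + 1  →[6↦7]→  7^2 + 1 = 50  −1 ⇒ G_4=49
G_4=49  [base 7] 7^2  →[7↦8]→  8^2 = 64  −1 ⇒ G_5=63
G_5=63  [base 8] 7·8 + 7  →[8↦9]→  7·9 + 7 = 70  −1 ⇒ G_6=69
G_6=69  [base 9] 7·9 + 6  →[9↦10]→  7·10 + 6 = 76  −1 ⇒ G_7=75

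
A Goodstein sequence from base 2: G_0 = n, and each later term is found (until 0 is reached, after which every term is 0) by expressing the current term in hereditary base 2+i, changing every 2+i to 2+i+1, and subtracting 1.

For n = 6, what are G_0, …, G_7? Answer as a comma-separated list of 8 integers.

6, 29, 257, 3125, 46655, 98039, 187243, 332147

(0) 6|_2 = 2^2 + 2 ↦ 3^3 + 3|_3 = 30 ⇒ 29
(1) 29|_3 = 3^3 + 2 ↦ 4^4 + 2|_4 = 258 ⇒ 257
(2) 257|_4 = 4^4 + 1 ↦ 5^5 + 1|_5 = 3126 ⇒ 3125
(3) 3125|_5 = 5^5 ↦ 6^6|_6 = 46656 ⇒ 46655
(4) 46655|_6 = 5·6^5 + 5·6^4 + 5·6^3 + 5·6^2 + 5·6 + 5 ↦ 5·7^5 + 5·7^4 + 5·7^3 + 5·7^2 + 5·7 + 5|_7 = 98040 ⇒ 98039
(5) 98039|_7 = 5·7^5 + 5·7^4 + 5·7^3 + 5·7^2 + 5·7 + 4 ↦ 5·8^5 + 5·8^4 + 5·8^3 + 5·8^2 + 5·8 + 4|_8 = 187244 ⇒ 187243
(6) 187243|_8 = 5·8^5 + 5·8^4 + 5·8^3 + 5·8^2 + 5·8 + 3 ↦ 5·9^5 + 5·9^4 + 5·9^3 + 5·9^2 + 5·9 + 3|_9 = 332148 ⇒ 332147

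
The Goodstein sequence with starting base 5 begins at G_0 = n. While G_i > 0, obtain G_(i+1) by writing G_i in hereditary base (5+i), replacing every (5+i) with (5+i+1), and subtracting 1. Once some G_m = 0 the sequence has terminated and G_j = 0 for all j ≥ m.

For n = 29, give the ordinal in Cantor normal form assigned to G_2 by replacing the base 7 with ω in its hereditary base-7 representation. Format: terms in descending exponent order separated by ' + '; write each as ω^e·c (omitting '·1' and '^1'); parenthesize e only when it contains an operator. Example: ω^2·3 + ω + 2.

(0) 29|_5 = 5^2 + 4 ↦ 6^2 + 4|_6 = 40 ⇒ 39
(1) 39|_6 = 6^2 + 3 ↦ 7^2 + 3|_7 = 52 ⇒ 51
(2) 51|_7 = 7^2 + 2 ↦ 8^2 + 2|_8 = 66 ⇒ 65

ω^2 + 2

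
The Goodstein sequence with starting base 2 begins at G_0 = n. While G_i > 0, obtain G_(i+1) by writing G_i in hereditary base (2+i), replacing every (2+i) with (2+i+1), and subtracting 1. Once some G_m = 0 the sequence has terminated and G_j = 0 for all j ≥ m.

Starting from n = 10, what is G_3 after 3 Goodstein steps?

15625

G_0=10  [base 2] 2^(2 + 1) + 2  →[2↦3]→  3^(3 + 1) + 3 = 84  −1 ⇒ G_1=83
G_1=83  [base 3] 3^(3 + 1) + 2  →[3↦4]→  4^(4 + 1) + 2 = 1026  −1 ⇒ G_2=1025
G_2=1025  [base 4] 4^(4 + 1) + 1  →[4↦5]→  5^(5 + 1) + 1 = 15626  −1 ⇒ G_3=15625
G_3=15625  [base 5] 5^(5 + 1)  →[5↦6]→  6^(6 + 1) = 279936  −1 ⇒ G_4=279935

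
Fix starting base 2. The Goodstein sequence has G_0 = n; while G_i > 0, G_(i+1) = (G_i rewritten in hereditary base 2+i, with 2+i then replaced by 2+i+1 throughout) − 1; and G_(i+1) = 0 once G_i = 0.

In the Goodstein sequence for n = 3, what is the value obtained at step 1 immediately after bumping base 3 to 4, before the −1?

G_0=3  [base 2] 2 + 1  →[2↦3]→  3 + 1 = 4  −1 ⇒ G_1=3
G_1=3  [base 3] 3  →[3↦4]→  4 = 4  −1 ⇒ G_2=3

4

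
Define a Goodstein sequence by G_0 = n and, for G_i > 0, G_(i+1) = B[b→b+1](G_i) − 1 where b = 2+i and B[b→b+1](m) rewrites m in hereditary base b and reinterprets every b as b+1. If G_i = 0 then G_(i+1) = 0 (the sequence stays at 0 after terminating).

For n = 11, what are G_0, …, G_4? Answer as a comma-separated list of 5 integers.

11, 84, 1027, 15627, 279937

[0] 11 ≡ 2^(2 + 1) + 2 + 1 (base 2). Lift 3: 85. −1: 84.
[1] 84 ≡ 3^(3 + 1) + 3 (base 3). Lift 4: 1028. −1: 1027.
[2] 1027 ≡ 4^(4 + 1) + 3 (base 4). Lift 5: 15628. −1: 15627.
[3] 15627 ≡ 5^(5 + 1) + 2 (base 5). Lift 6: 279938. −1: 279937.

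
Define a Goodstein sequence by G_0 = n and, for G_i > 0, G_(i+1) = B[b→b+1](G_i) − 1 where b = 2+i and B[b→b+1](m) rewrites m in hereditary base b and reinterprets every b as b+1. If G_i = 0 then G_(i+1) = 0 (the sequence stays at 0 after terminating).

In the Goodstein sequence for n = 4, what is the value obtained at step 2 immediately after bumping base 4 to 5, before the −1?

base 2: 4 = 2^2; at 3: 3^3 = 27; next = 26
base 3: 26 = 2·3^2 + 2·3 + 2; at 4: 2·4^2 + 2·4 + 2 = 42; next = 41
base 4: 41 = 2·4^2 + 2·4 + 1; at 5: 2·5^2 + 2·5 + 1 = 61; next = 60

61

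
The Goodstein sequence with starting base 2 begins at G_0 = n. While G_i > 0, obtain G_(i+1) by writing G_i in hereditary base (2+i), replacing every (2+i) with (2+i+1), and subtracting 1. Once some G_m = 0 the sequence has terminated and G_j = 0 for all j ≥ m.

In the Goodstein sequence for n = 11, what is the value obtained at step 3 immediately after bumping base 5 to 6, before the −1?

279938

11 —HB2→ 2^(2 + 1) + 2 + 1 —bump→ 3^(3 + 1) + 3 + 1 = 85 —(−1)→ 84
84 —HB3→ 3^(3 + 1) + 3 —bump→ 4^(4 + 1) + 4 = 1028 —(−1)→ 1027
1027 —HB4→ 4^(4 + 1) + 3 —bump→ 5^(5 + 1) + 3 = 15628 —(−1)→ 15627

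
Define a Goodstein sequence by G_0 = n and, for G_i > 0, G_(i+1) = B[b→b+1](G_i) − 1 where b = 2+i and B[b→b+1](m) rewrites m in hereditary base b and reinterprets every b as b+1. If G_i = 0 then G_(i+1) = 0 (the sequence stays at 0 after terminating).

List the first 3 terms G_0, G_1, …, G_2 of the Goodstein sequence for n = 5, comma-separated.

step 0: 5 = 2^2 + 1; sub 3 for 2: 3^3 + 1; = 28; G_1 = 28−1 = 27
step 1: 27 = 3^3; sub 4 for 3: 4^4; = 256; G_2 = 256−1 = 255

5, 27, 255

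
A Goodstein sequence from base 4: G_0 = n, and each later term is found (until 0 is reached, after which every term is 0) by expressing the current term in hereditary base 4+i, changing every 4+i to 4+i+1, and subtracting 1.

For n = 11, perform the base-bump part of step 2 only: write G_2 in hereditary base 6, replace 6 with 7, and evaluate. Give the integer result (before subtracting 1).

15

[0] 11 ≡ 2·4 + 3 (base 4). Lift 5: 13. −1: 12.
[1] 12 ≡ 2·5 + 2 (base 5). Lift 6: 14. −1: 13.
[2] 13 ≡ 2·6 + 1 (base 6). Lift 7: 15. −1: 14.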